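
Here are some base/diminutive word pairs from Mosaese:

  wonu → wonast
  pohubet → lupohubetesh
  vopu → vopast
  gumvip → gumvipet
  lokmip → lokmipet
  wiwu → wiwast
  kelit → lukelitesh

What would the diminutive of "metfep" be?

metfepet

gumvip and kelit both have last vowel 'i' yet inflect differently (gumvipet, lukelitesh), so the last vowel is not what conditions the rule; the final letter is.
"metfep" ends in -p. The stems ending in -p (gumvip → gumvipet, lokmip → lokmipet) add -et.
So metfep → metfepet.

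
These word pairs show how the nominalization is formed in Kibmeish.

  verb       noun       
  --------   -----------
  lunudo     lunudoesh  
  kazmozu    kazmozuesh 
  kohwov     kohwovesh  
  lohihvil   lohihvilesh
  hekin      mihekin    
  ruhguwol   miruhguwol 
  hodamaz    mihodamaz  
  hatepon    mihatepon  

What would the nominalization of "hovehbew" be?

lohihvil and ruhguwol both end in -l yet inflect differently (lohihvilesh, miruhguwol), so the final letter is not what conditions the rule; the first letter is.
"hovehbew" begins with h-. The stems beginning with h- (hekin → mihekin, hodamaz → mihodamaz, hatepon → mihatepon) add the prefix mi-.
The other pattern: stems beginning with k- or l- add -esh.
So hovehbew → mihovehbew.

mihovehbew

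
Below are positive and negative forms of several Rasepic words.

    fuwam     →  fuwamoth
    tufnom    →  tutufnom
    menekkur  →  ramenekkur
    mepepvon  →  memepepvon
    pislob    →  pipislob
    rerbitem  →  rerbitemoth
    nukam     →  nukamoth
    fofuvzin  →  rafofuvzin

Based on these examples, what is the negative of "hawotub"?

rahawotub

fofuvzin and mepepvon both end in -n yet inflect differently (rafofuvzin, memepepvon), so the final letter is not what conditions the rule; the last vowel is.
"hawotub" has last vowel 'u'. The one such stem in the data (menekkur → ramenekkur) adds the prefix ra-, so the same rule applies.
So hawotub → rahawotub.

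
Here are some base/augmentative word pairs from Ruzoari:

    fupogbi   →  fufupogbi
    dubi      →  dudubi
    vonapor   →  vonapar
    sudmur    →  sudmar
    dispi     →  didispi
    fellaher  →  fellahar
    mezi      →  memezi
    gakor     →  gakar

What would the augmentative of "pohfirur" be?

pohfirar

"pohfirur" ends in -r. The stems ending in -r (vonapor → vonapar, fellaher → fellahar, gakor → gakar) change the last vowel to 'a'.
The other pattern: stems ending in -i repeat the first consonant+vowel as a prefix.
So pohfirur → pohfirar.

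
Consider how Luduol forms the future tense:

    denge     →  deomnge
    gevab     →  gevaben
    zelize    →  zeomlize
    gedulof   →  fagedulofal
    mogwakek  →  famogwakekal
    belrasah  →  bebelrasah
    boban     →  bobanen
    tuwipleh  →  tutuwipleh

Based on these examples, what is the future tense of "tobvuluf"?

fatobvulufal

"tobvuluf" ends in -f. The one such stem in the data (gedulof → fagedulofal) adds fa- … -al around the stem, so the same rule applies.
So tobvuluf → fatobvulufal.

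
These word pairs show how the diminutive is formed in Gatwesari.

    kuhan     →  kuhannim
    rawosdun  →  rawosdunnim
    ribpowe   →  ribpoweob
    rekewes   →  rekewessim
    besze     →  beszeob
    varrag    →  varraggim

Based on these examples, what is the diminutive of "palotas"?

palotassim

rekewes and ribpowe both have last vowel 'e' yet inflect differently (rekewessim, ribpoweob), so the last vowel is not what conditions the rule; whether the stem ends in a vowel or a consonant is.
"palotas" ends in a consonant. The stems ending in a consonant (rawosdun → rawosdunnim, kuhan → kuhannim, varrag → varraggim) double the final consonant and add -im.
The other pattern: stems ending in a vowel add -ob.
So palotas → palotassim.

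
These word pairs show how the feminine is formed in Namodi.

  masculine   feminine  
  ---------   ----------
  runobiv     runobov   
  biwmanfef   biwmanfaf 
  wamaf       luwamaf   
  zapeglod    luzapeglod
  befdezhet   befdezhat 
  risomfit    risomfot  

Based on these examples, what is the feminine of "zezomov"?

"zezomov" has last vowel 'o'. The one such stem in the data (zapeglod → luzapeglod) adds the prefix lu-, so the same rule applies.
The other patterns: stems whose last vowel is 'e' change the last vowel to 'a'; stems whose last vowel is 'i' change the last vowel to 'o'.
So zezomov → luzezomov.

luzezomov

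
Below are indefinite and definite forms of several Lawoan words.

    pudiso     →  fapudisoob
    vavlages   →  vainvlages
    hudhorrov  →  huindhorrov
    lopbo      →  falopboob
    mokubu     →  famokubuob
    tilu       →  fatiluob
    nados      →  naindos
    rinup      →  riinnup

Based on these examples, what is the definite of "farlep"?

fainrlep

rinup and mokubu both have last vowel 'u' yet inflect differently (riinnup, famokubuob), so the last vowel is not what conditions the rule; whether the stem ends in a vowel or a consonant is.
"farlep" ends in a consonant. The stems ending in a consonant (nados → naindos, hudhorrov → huindhorrov, rinup → riinnup) insert -in- after the first vowel.
So farlep → fainrlep.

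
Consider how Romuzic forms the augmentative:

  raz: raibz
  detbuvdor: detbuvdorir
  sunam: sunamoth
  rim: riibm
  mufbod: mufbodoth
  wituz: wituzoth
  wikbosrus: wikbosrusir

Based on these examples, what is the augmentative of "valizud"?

raz and wituz both end in -z yet inflect differently (raibz, wituzoth), so the final letter is not what conditions the rule; the number of vowels is.
"valizud" has 3 vowels. The stems with 3 vowels (wikbosrus → wikbosrusir, detbuvdor → detbuvdorir) add -ir.
The other patterns: stems with 1 vowel insert -ib- after the first vowel; stems with 2 vowels add -oth.
So valizud → valizudir.

valizudir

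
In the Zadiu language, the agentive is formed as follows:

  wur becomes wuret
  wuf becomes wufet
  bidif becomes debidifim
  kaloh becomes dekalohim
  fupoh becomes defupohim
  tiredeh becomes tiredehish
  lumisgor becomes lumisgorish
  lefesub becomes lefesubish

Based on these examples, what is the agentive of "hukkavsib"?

"hukkavsib" has 3 vowels. The stems with 3 vowels (tiredeh → tiredehish, lumisgor → lumisgorish, lefesub → lefesubish) add -ish.
The other patterns: stems with 1 vowel add -et; stems with 2 vowels add de- … -im around the stem.
So hukkavsib → hukkavsibish.

hukkavsibish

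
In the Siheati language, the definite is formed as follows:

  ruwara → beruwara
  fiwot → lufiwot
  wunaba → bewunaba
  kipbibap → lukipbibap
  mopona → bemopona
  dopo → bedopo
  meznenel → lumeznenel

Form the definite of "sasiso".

kipbibap and ruwara both have last vowel 'a' yet inflect differently (lukipbibap, beruwara), so the last vowel is not what conditions the rule; whether the stem ends in a vowel or a consonant is.
"sasiso" ends in a vowel. The stems ending in a vowel (ruwara → beruwara, wunaba → bewunaba, mopona → bemopona) add the prefix be-.
The other pattern: stems ending in a consonant add the prefix lu-.
So sasiso → besasiso.

besasiso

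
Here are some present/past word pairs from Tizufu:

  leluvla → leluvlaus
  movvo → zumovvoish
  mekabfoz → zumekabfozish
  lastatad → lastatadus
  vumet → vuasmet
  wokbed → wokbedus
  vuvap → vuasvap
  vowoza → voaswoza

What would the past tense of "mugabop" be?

leluvla and vowoza both end in -a yet inflect differently (leluvlaus, voaswoza), so the final letter is not what conditions the rule; the first letter is.
"mugabop" begins with m-. The stems beginning with m- (movvo → zumovvoish, mekabfoz → zumekabfozish) add zu- … -ish around the stem.
So mugabop → zumugabopish.

zumugabopish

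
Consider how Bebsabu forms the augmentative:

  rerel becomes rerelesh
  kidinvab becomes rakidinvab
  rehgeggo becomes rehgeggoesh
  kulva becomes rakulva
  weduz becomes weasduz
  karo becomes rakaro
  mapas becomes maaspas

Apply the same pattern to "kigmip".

rakigmip

"kigmip" begins with k-. The stems beginning with k- (kidinvab → rakidinvab, kulva → rakulva, karo → rakaro) add the prefix ra-.
So kigmip → rakigmip.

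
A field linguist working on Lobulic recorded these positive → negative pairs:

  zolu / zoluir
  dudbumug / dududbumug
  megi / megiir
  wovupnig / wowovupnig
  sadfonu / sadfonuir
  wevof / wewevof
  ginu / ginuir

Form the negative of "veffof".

wovupnig and megi both have last vowel 'i' yet inflect differently (wowovupnig, megiir), so the last vowel is not what conditions the rule; whether the stem ends in a vowel or a consonant is.
"veffof" ends in a consonant. The stems ending in a consonant (dudbumug → dududbumug, wovupnig → wowovupnig, wevof → wewevof) repeat the first consonant+vowel as a prefix.
The other pattern: stems ending in a vowel add -ir.
So veffof → veveffof.

veveffof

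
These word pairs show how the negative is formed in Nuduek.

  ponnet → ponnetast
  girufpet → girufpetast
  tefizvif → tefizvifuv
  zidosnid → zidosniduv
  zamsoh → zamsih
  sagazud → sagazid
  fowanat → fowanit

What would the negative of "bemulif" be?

zidosnid and sagazud both end in -d yet inflect differently (zidosniduv, sagazid), so the final letter is not what conditions the rule; the last vowel is.
"bemulif" has last vowel 'i'. The stems whose last vowel is 'i' (tefizvif → tefizvifuv, zidosnid → zidosniduv) add -uv.
The other patterns: stems whose last vowel is 'e' add -ast; stems whose last vowel is 'a', 'o' or 'u' change the last vowel to 'i'.
So bemulif → bemulifuv.

bemulifuv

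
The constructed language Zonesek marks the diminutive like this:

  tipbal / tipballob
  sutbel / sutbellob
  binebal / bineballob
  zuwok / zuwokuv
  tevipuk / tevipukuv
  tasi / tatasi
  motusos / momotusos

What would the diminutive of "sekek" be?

sekekuv

zuwok and motusos both have last vowel 'o' yet inflect differently (zuwokuv, momotusos), so the last vowel is not what conditions the rule; the final letter is.
"sekek" ends in -k. The stems ending in -k (zuwok → zuwokuv, tevipuk → tevipukuv) add -uv.
So sekek → sekekuv.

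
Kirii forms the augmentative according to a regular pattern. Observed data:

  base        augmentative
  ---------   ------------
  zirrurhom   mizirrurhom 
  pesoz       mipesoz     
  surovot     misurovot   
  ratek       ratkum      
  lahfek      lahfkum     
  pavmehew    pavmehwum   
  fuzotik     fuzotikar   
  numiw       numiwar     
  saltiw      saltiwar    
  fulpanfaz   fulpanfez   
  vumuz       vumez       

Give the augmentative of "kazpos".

ratek and fuzotik both end in -k yet inflect differently (ratkum, fuzotikar), so the final letter is not what conditions the rule; the last vowel is.
"kazpos" has last vowel 'o'. The stems whose last vowel is 'o' (zirrurhom → mizirrurhom, pesoz → mipesoz, surovot → misurovot) add the prefix mi-.
The other patterns: stems whose last vowel is 'e' delete the last vowel and add -um; stems whose last vowel is 'i' add -ar; stems whose last vowel is 'a' or 'u' change the last vowel to 'e'.
So kazpos → mikazpos.

mikazpos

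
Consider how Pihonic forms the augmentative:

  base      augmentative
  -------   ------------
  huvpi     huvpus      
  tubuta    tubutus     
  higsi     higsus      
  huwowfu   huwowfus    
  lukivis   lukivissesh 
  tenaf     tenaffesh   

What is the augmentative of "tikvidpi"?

huvpi and lukivis both have last vowel 'i' yet inflect differently (huvpus, lukivissesh), so the last vowel is not what conditions the rule; whether the stem ends in a vowel or a consonant is.
"tikvidpi" ends in a vowel. The stems ending in a vowel (huvpi → huvpus, tubuta → tubutus, higsi → higsus) drop the final letter and add -us.
The other pattern: stems ending in a consonant double the final consonant and add -esh.
So tikvidpi → tikvidpus.

tikvidpus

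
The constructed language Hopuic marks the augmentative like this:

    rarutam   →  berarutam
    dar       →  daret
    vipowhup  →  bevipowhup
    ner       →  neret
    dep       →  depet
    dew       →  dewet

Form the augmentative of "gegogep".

dep and vipowhup both end in -p yet inflect differently (depet, bevipowhup), so the final letter is not what conditions the rule; the number of vowels is.
"gegogep" has 3 vowels. The stems with 3 vowels (rarutam → berarutam, vipowhup → bevipowhup) add the prefix be-.
The other pattern: stems with 1 vowel add -et.
So gegogep → begegogep.

begegogep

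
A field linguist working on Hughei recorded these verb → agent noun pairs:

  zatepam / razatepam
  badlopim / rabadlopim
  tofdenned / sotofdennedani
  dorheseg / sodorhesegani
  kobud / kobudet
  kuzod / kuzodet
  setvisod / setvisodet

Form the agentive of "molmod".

"molmod" has last vowel 'o'. The stems whose last vowel is 'o' (kuzod → kuzodet, setvisod → setvisodet) add -et.
So molmod → molmodet.

molmodet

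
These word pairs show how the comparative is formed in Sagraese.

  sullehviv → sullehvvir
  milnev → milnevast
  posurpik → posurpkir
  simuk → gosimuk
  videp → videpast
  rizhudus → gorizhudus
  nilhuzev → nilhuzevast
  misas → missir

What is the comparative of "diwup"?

godiwup

"diwup" has last vowel 'u'. The stems whose last vowel is 'u' (simuk → gosimuk, rizhudus → gorizhudus) add the prefix go-.
The other patterns: stems whose last vowel is 'e' add -ast; stems whose last vowel is 'a' or 'i' delete the last vowel and add -ir.
So diwup → godiwup.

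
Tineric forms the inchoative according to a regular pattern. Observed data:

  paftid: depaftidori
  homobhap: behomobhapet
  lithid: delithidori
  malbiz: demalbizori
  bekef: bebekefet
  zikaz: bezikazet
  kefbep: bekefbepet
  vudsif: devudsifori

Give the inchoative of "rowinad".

berowinadet

"rowinad" has last vowel 'a'. The stems whose last vowel is 'a' (zikaz → bezikazet, homobhap → behomobhapet) add be- … -et around the stem.
So rowinad → berowinadet.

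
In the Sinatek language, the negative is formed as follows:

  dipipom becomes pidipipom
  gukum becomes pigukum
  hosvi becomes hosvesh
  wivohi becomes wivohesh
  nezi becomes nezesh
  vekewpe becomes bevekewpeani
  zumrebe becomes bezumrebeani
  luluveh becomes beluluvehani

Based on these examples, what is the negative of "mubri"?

mubresh

gukum and hosvi both have 2 vowels yet inflect differently (pigukum, hosvesh), so the number of vowels is not what conditions the rule; the final letter is.
"mubri" ends in -i. The stems ending in -i (hosvi → hosvesh, wivohi → wivohesh, nezi → nezesh) drop the final letter and add -esh.
The other patterns: stems ending in -m add the prefix pi-; stems ending in -e or -h add be- … -ani around the stem.
So mubri → mubresh.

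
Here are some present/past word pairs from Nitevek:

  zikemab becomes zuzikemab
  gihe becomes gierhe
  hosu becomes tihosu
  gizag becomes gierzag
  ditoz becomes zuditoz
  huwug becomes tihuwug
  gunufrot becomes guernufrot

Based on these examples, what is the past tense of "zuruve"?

huwug and gizag both end in -g yet inflect differently (tihuwug, gierzag), so the final letter is not what conditions the rule; the first letter is.
"zuruve" begins with z-. The one such stem in the data (zikemab → zuzikemab) adds the prefix zu-, so the same rule applies.
The other patterns: stems beginning with h- add the prefix ti-; stems beginning with g- insert -er- after the first vowel.
So zuruve → zuzuruve.

zuzuruve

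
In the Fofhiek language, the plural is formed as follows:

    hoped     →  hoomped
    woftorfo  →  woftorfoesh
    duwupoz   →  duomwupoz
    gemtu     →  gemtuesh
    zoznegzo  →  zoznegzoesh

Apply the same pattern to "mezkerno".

duwupoz and zoznegzo both have last vowel 'o' yet inflect differently (duomwupoz, zoznegzoesh), so the last vowel is not what conditions the rule; whether the stem ends in a vowel or a consonant is.
"mezkerno" ends in a vowel. The stems ending in a vowel (zoznegzo → zoznegzoesh, gemtu → gemtuesh, woftorfo → woftorfoesh) add -esh.
So mezkerno → mezkernoesh.

mezkernoesh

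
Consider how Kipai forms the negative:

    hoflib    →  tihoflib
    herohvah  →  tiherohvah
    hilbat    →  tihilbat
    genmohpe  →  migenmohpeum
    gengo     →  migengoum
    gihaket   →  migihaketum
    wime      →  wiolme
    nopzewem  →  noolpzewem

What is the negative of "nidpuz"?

"nidpuz" begins with n-. The one such stem in the data (nopzewem → noolpzewem) inserts -ol- after the first vowel (as does wime), so the same rule applies.
So nidpuz → nioldpuz.

nioldpuz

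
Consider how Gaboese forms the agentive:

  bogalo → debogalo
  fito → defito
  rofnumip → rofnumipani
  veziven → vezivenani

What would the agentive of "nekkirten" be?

bogalo and rofnumip both have 3 vowels yet inflect differently (debogalo, rofnumipani), so the number of vowels is not what conditions the rule; the final letter is.
"nekkirten" ends in -n. The one such stem in the data (veziven → vezivenani) adds -ani, so the same rule applies.
The other pattern: stems ending in -o add the prefix de-.
So nekkirten → nekkirtenani.

nekkirtenani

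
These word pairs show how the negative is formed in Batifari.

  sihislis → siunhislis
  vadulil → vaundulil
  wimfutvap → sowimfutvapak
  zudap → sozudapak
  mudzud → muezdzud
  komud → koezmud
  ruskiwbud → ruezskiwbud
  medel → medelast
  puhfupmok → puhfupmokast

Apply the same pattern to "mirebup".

vadulil and medel both end in -l yet inflect differently (vaundulil, medelast), so the final letter is not what conditions the rule; the last vowel is.
"mirebup" has last vowel 'u'. The stems whose last vowel is 'u' (mudzud → muezdzud, komud → koezmud, ruskiwbud → ruezskiwbud) insert -ez- after the first vowel.
So mirebup → miezrebup.

miezrebup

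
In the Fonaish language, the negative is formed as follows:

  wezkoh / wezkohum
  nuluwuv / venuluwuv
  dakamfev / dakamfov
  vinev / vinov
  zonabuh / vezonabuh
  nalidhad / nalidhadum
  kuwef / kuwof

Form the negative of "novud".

dakamfev and nuluwuv both end in -v yet inflect differently (dakamfov, venuluwuv), so the final letter is not what conditions the rule; the last vowel is.
"novud" has last vowel 'u'. The stems whose last vowel is 'u' (nuluwuv → venuluwuv, zonabuh → vezonabuh) add the prefix ve-.
The other patterns: stems whose last vowel is 'e' change the last vowel to 'o'; stems whose last vowel is 'a' or 'o' add -um.
So novud → venovud.

venovud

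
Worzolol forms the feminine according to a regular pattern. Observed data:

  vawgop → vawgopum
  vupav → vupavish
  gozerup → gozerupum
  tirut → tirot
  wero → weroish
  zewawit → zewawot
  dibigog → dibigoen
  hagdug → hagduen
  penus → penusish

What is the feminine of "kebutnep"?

kebutnepum

dibigog and vawgop both have last vowel 'o' yet inflect differently (dibigoen, vawgopum), so the last vowel is not what conditions the rule; the final letter is.
"kebutnep" ends in -p. The stems ending in -p (vawgop → vawgopum, gozerup → gozerupum) add -um.
So kebutnep → kebutnepum.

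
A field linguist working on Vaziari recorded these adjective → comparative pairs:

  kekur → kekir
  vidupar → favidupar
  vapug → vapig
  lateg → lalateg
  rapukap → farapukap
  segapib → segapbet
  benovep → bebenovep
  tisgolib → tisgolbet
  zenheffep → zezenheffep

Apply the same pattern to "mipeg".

mimipeg

rapukap and benovep both end in -p yet inflect differently (farapukap, bebenovep), so the final letter is not what conditions the rule; the last vowel is.
"mipeg" has last vowel 'e'. The stems whose last vowel is 'e' (benovep → bebenovep, lateg → lalateg, zenheffep → zezenheffep) repeat the first consonant+vowel as a prefix.
So mipeg → mimipeg.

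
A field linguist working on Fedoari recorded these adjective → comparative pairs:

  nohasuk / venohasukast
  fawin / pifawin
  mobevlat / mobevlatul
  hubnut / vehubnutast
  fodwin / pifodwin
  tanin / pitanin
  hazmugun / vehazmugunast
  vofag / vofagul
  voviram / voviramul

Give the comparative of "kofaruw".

hubnut and mobevlat both end in -t yet inflect differently (vehubnutast, mobevlatul), so the final letter is not what conditions the rule; the last vowel is.
"kofaruw" has last vowel 'u'. The stems whose last vowel is 'u' (nohasuk → venohasukast, hazmugun → vehazmugunast, hubnut → vehubnutast) add ve- … -ast around the stem.
So kofaruw → vekofaruwast.

vekofaruwast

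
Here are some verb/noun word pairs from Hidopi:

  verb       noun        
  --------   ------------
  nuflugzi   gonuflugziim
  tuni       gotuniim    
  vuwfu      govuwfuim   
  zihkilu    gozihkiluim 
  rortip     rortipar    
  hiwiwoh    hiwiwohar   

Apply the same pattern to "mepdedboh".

nuflugzi and rortip both have last vowel 'i' yet inflect differently (gonuflugziim, rortipar), so the last vowel is not what conditions the rule; whether the stem ends in a vowel or a consonant is.
"mepdedboh" ends in a consonant. The stems ending in a consonant (rortip → rortipar, hiwiwoh → hiwiwohar) add -ar.
So mepdedboh → mepdedbohar.

mepdedbohar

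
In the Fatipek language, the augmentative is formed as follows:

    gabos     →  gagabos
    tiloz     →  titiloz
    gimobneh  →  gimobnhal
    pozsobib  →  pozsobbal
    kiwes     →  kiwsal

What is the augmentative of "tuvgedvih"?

gabos and kiwes both end in -s yet inflect differently (gagabos, kiwsal), so the final letter is not what conditions the rule; the last vowel is.
"tuvgedvih" has last vowel 'i'. The one such stem in the data (pozsobib → pozsobbal) deletes the last vowel and adds -al (as do kiwes, gimobneh), so the same rule applies.
So tuvgedvih → tuvgedvhal.

tuvgedvhal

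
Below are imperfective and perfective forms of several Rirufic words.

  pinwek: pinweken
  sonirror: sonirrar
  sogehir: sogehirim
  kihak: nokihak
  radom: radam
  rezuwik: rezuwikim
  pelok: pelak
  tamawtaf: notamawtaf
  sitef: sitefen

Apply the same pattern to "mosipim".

mosipimim

"mosipim" has last vowel 'i'. The stems whose last vowel is 'i' (sogehir → sogehirim, rezuwik → rezuwikim) add -im.
The other patterns: stems whose last vowel is 'a' add the prefix no-; stems whose last vowel is 'o' change the last vowel to 'a'; stems whose last vowel is 'e' add -en.
So mosipim → mosipimim.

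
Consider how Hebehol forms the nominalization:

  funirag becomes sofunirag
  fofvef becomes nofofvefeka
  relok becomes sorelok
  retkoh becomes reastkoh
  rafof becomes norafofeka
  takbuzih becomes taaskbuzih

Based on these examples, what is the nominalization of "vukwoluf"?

novukwolufeka

"vukwoluf" ends in -f. The stems ending in -f (fofvef → nofofvefeka, rafof → norafofeka) add no- … -eka around the stem.
The other patterns: stems ending in -h insert -as- after the first vowel; stems ending in -g or -k add the prefix so-.
So vukwoluf → novukwolufeka.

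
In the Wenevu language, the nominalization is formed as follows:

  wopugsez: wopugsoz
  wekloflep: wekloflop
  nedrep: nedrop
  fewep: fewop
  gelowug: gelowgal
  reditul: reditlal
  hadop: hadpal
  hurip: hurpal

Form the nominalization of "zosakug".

wekloflep and hadop both end in -p yet inflect differently (wekloflop, hadpal), so the final letter is not what conditions the rule; the last vowel is.
"zosakug" has last vowel 'u'. The stems whose last vowel is 'u' (gelowug → gelowgal, reditul → reditlal) delete the last vowel and add -al.
So zosakug → zosakgal.

zosakgal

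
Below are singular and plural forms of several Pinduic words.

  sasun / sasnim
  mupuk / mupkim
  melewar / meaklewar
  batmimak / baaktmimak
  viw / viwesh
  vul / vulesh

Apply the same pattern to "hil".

hilesh

"hil" has 1 vowel. The stems with 1 vowel (viw → viwesh, vul → vulesh) add -esh.
The other patterns: stems with 2 vowels delete the last vowel and add -im; stems with 3 vowels insert -ak- after the first vowel.
So hil → hilesh.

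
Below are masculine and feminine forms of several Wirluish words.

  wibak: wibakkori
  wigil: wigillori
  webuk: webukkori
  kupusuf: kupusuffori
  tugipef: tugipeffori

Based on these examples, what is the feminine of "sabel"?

Every pair shown (wibak → wibakkori, wigil → wigillori, webuk → webukkori, …) follows the same rule: double the final consonant and add -ori.
So sabel → sabellori.

sabellori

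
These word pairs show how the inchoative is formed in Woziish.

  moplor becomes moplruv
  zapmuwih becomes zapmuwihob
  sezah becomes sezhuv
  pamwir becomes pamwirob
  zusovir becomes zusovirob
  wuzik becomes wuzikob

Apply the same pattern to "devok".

"devok" has last vowel 'o'. The one such stem in the data (moplor → moplruv) deletes the last vowel and adds -uv (as does sezah), so the same rule applies.
The other pattern: stems whose last vowel is 'i' add -ob.
So devok → devkuv.

devkuv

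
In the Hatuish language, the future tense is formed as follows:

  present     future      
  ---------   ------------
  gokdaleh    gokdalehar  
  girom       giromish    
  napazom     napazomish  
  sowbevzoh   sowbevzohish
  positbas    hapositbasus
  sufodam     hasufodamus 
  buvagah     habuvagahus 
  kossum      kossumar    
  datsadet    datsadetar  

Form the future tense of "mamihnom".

buvagah and sowbevzoh both end in -h yet inflect differently (habuvagahus, sowbevzohish), so the final letter is not what conditions the rule; the last vowel is.
"mamihnom" has last vowel 'o'. The stems whose last vowel is 'o' (sowbevzoh → sowbevzohish, girom → giromish, napazom → napazomish) add -ish.
The other patterns: stems whose last vowel is 'a' add ha- … -us around the stem; stems whose last vowel is 'e' or 'u' add -ar.
So mamihnom → mamihnomish.

mamihnomish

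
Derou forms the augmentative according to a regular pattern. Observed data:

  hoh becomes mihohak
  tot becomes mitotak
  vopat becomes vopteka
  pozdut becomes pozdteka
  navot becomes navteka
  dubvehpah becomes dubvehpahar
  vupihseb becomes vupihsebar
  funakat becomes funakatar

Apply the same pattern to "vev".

"vev" has 1 vowel. The stems with 1 vowel (hoh → mihohak, tot → mitotak) add mi- … -ak around the stem.
The other patterns: stems with 2 vowels delete the last vowel and add -eka; stems with 3 vowels add -ar.
So vev → mivevak.

mivevak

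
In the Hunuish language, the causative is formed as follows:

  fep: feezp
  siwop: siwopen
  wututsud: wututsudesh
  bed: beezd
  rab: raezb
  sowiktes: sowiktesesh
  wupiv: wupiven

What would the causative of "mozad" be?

fep and siwop both end in -p yet inflect differently (feezp, siwopen), so the final letter is not what conditions the rule; the number of vowels is.
"mozad" has 2 vowels. The stems with 2 vowels (siwop → siwopen, wupiv → wupiven) add -en.
The other patterns: stems with 1 vowel insert -ez- after the first vowel; stems with 3 vowels add -esh.
So mozad → mozaden.

mozaden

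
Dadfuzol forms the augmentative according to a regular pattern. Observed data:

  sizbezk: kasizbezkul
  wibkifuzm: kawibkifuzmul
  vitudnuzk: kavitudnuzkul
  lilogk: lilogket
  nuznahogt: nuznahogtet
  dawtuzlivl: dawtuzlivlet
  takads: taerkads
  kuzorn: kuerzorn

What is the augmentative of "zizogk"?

sizbezk and lilogk both end in -k yet inflect differently (kasizbezkul, lilogket), so the final letter is not what conditions the rule; the second-to-last letter is.
"zizogk" has second-to-last letter 'g'. The stems whose second-to-last letter is 'g' (lilogk → lilogket, nuznahogt → nuznahogtet) add -et.
The other patterns: stems whose second-to-last letter is 'z' add ka- … -ul around the stem; stems whose second-to-last letter is 'd' or 'r' insert -er- after the first vowel.
So zizogk → zizogket.

zizogket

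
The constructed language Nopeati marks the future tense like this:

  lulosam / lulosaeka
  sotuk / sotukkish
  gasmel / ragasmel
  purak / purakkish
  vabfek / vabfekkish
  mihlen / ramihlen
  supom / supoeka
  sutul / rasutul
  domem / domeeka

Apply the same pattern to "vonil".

"vonil" ends in -l. The stems ending in -l (sutul → rasutul, gasmel → ragasmel) add the prefix ra-.
So vonil → ravonil.

ravonil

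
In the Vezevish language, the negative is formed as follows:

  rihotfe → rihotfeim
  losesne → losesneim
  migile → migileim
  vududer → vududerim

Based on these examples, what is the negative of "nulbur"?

nulburim

Every pair shown (rihotfe → rihotfeim, losesne → losesneim, migile → migileim, …) follows the same rule: add -im.
So nulbur → nulburim.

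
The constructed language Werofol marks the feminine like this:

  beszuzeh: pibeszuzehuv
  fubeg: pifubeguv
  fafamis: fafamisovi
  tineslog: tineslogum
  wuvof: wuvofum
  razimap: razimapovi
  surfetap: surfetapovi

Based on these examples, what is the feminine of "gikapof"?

"gikapof" has last vowel 'o'. The stems whose last vowel is 'o' (tineslog → tineslogum, wuvof → wuvofum) add -um.
The other patterns: stems whose last vowel is 'e' add pi- … -uv around the stem; stems whose last vowel is 'a' or 'i' add -ovi.
So gikapof → gikapofum.

gikapofum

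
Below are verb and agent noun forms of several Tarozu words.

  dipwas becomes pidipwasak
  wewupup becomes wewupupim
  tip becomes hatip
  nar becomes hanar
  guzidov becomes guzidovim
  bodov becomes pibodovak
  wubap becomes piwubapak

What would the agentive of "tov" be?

tip and wubap both end in -p yet inflect differently (hatip, piwubapak), so the final letter is not what conditions the rule; the number of vowels is.
"tov" has 1 vowel. The stems with 1 vowel (nar → hanar, tip → hatip) add the prefix ha-.
So tov → hatov.

hatov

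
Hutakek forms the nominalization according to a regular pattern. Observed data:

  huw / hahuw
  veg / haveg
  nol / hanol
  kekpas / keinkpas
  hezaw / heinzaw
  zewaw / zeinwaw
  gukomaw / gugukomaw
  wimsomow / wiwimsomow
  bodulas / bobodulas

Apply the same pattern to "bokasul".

huw and hezaw both end in -w yet inflect differently (hahuw, heinzaw), so the final letter is not what conditions the rule; the number of vowels is.
"bokasul" has 3 vowels. The stems with 3 vowels (gukomaw → gugukomaw, wimsomow → wiwimsomow, bodulas → bobodulas) repeat the first consonant+vowel as a prefix.
The other patterns: stems with 1 vowel add the prefix ha-; stems with 2 vowels insert -in- after the first vowel.
So bokasul → bobokasul.

bobokasul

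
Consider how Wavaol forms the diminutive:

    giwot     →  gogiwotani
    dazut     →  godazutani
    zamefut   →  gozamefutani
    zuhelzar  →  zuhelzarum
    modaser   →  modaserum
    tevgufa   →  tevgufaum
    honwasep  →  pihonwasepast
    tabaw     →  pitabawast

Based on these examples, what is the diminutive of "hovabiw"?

pihovabiwast

"hovabiw" ends in -w. The one such stem in the data (tabaw → pitabawast) adds pi- … -ast around the stem, so the same rule applies.
The other patterns: stems ending in -t add go- … -ani around the stem; stems ending in -a or -r add -um.
So hovabiw → pihovabiwast.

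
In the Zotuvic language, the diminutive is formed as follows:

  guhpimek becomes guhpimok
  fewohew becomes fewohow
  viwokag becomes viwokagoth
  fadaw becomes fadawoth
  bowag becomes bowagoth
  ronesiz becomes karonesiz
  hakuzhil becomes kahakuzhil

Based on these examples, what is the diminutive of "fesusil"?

kafesusil

fewohew and fadaw both end in -w yet inflect differently (fewohow, fadawoth), so the final letter is not what conditions the rule; the last vowel is.
"fesusil" has last vowel 'i'. The stems whose last vowel is 'i' (ronesiz → karonesiz, hakuzhil → kahakuzhil) add the prefix ka-.
So fesusil → kafesusil.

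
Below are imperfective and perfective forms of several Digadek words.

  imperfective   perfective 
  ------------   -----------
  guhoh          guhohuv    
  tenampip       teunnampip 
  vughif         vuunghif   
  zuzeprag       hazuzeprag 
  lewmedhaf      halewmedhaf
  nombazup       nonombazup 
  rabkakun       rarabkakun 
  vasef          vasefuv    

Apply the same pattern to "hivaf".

hahivaf

nombazup and tenampip both end in -p yet inflect differently (nonombazup, teunnampip), so the final letter is not what conditions the rule; the last vowel is.
"hivaf" has last vowel 'a'. The stems whose last vowel is 'a' (lewmedhaf → halewmedhaf, zuzeprag → hazuzeprag) add the prefix ha-.
The other patterns: stems whose last vowel is 'u' repeat the first consonant+vowel as a prefix; stems whose last vowel is 'i' insert -un- after the first vowel; stems whose last vowel is 'e' or 'o' add -uv.
So hivaf → hahivaf.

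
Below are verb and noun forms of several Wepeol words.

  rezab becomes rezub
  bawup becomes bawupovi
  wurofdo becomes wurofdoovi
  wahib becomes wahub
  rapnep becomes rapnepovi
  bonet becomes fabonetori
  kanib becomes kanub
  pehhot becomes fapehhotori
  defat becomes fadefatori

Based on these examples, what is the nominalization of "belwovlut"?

fabelwovlutori

rezab and defat both have last vowel 'a' yet inflect differently (rezub, fadefatori), so the last vowel is not what conditions the rule; the final letter is.
"belwovlut" ends in -t. The stems ending in -t (defat → fadefatori, bonet → fabonetori, pehhot → fapehhotori) add fa- … -ori around the stem.
So belwovlut → fabelwovlutori.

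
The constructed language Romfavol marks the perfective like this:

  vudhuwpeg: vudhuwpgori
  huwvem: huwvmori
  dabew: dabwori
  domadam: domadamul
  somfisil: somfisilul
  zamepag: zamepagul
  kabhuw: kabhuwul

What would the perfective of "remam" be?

huwvem and domadam both end in -m yet inflect differently (huwvmori, domadamul), so the final letter is not what conditions the rule; the last vowel is.
"remam" has last vowel 'a'. The stems whose last vowel is 'a' (domadam → domadamul, zamepag → zamepagul) add -ul.
So remam → remamul.

remamul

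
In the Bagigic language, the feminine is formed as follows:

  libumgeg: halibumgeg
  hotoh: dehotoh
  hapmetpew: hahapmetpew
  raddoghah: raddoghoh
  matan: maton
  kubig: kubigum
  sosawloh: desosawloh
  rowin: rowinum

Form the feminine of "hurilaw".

hurilow

hotoh and raddoghah both end in -h yet inflect differently (dehotoh, raddoghoh), so the final letter is not what conditions the rule; the last vowel is.
"hurilaw" has last vowel 'a'. The stems whose last vowel is 'a' (matan → maton, raddoghah → raddoghoh) change the last vowel to 'o'.
The other patterns: stems whose last vowel is 'o' add the prefix de-; stems whose last vowel is 'e' add the prefix ha-; stems whose last vowel is 'i' add -um.
So hurilaw → hurilow.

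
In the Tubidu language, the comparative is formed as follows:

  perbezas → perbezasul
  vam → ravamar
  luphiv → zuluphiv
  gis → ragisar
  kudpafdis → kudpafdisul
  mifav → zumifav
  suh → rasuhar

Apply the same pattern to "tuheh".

gis and perbezas both end in -s yet inflect differently (ragisar, perbezasul), so the final letter is not what conditions the rule; the number of vowels is.
"tuheh" has 2 vowels. The stems with 2 vowels (luphiv → zuluphiv, mifav → zumifav) add the prefix zu-.
So tuheh → zutuheh.

zutuheh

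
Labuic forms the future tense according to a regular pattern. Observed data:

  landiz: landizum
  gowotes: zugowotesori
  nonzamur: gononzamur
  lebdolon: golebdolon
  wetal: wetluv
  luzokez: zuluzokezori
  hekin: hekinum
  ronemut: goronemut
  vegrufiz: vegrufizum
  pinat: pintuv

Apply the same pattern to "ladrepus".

pinat and ronemut both end in -t yet inflect differently (pintuv, goronemut), so the final letter is not what conditions the rule; the last vowel is.
"ladrepus" has last vowel 'u'. The stems whose last vowel is 'u' (ronemut → goronemut, nonzamur → gononzamur) add the prefix go-.
The other patterns: stems whose last vowel is 'a' delete the last vowel and add -uv; stems whose last vowel is 'e' add zu- … -ori around the stem; stems whose last vowel is 'i' add -um.
So ladrepus → goladrepus.

goladrepus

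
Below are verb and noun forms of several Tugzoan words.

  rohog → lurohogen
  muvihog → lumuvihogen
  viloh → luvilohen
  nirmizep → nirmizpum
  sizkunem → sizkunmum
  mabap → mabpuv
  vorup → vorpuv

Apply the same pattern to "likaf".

nirmizep and mabap both end in -p yet inflect differently (nirmizpum, mabpuv), so the final letter is not what conditions the rule; the last vowel is.
"likaf" has last vowel 'a'. The one such stem in the data (mabap → mabpuv) deletes the last vowel and adds -uv (as does vorup), so the same rule applies.
The other patterns: stems whose last vowel is 'o' add lu- … -en around the stem; stems whose last vowel is 'e' delete the last vowel and add -um.
So likaf → likfuv.

likfuv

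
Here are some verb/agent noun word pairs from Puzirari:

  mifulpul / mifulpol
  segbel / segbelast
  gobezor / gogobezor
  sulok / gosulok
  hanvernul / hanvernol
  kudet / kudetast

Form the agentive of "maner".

segbel and mifulpul both end in -l yet inflect differently (segbelast, mifulpol), so the final letter is not what conditions the rule; the last vowel is.
"maner" has last vowel 'e'. The stems whose last vowel is 'e' (segbel → segbelast, kudet → kudetast) add -ast.
So maner → manerast.

manerast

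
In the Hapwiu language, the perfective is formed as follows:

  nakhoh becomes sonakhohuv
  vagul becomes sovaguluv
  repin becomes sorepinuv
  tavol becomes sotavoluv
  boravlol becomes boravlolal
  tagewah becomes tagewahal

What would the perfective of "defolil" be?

defolilal

vagul and boravlol both end in -l yet inflect differently (sovaguluv, boravlolal), so the final letter is not what conditions the rule; the number of vowels is.
"defolil" has 3 vowels. The stems with 3 vowels (boravlol → boravlolal, tagewah → tagewahal) add -al.
The other pattern: stems with 2 vowels add so- … -uv around the stem.
So defolil → defolilal.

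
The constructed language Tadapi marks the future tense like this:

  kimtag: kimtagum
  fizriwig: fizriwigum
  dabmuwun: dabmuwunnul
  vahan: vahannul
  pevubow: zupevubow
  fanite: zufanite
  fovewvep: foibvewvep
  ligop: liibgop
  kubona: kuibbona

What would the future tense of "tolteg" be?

toltegum

"tolteg" ends in -g. The stems ending in -g (kimtag → kimtagum, fizriwig → fizriwigum) add -um.
The other patterns: stems ending in -n double the final consonant and add -ul; stems ending in -e or -w add the prefix zu-; stems ending in -a or -p insert -ib- after the first vowel.
So tolteg → toltegum.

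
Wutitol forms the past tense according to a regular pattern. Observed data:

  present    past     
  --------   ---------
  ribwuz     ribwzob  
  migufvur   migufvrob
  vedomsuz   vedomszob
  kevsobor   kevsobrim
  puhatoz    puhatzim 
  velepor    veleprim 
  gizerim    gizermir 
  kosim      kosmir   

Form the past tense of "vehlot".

migufvur and kevsobor both end in -r yet inflect differently (migufvrob, kevsobrim), so the final letter is not what conditions the rule; the last vowel is.
"vehlot" has last vowel 'o'. The stems whose last vowel is 'o' (kevsobor → kevsobrim, puhatoz → puhatzim, velepor → veleprim) delete the last vowel and add -im.
So vehlot → vehltim.

vehltim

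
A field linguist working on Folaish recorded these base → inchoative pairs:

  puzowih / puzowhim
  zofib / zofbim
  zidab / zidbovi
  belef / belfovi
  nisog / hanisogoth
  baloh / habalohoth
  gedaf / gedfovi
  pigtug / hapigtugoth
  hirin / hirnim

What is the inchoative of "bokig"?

bokgim

"bokig" has last vowel 'i'. The stems whose last vowel is 'i' (hirin → hirnim, puzowih → puzowhim, zofib → zofbim) delete the last vowel and add -im.
The other patterns: stems whose last vowel is 'o' or 'u' add ha- … -oth around the stem; stems whose last vowel is 'a' or 'e' delete the last vowel and add -ovi.
So bokig → bokgim.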